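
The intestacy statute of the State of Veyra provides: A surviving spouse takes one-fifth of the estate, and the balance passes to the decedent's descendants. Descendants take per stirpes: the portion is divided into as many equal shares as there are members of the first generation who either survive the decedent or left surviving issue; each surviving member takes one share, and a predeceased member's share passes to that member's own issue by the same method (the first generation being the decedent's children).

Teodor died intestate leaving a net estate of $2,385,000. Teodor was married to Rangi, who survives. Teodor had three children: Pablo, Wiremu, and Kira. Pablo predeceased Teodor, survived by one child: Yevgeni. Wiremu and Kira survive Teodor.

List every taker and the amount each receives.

Rangi takes one-fifth of $2,385,000 = $477,000. The remaining $1,908,000 passes to the descendants.
The descendants' portion ($1,908,000) is divided into 3 shares of $636,000: Wiremu and Kira each take $636,000; Pablo's $636,000 share passes to Pablo's issue.
Pablo's share ($636,000) passes entirely to Yevgeni.

Rangi: $477,000; Yevgeni: $636,000; Wiremu: $636,000; Kira: $636,000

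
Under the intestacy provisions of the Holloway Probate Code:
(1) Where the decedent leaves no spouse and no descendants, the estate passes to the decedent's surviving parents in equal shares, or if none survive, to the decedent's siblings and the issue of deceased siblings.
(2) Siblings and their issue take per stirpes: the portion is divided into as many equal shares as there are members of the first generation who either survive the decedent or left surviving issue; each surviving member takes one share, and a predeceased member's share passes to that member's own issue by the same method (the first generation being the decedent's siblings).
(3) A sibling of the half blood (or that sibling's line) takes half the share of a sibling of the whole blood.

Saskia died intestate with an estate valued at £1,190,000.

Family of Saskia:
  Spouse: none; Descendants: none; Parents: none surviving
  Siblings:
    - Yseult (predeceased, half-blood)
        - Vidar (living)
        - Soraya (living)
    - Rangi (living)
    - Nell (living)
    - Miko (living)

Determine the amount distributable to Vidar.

The entire £1,190,000 passes to the siblings and their issue.
Counting each half-blood sibling's line as half a unit, there are 7/2 units in £1,190,000, so one unit is £340,000. Whole-blood lines (Rangi, Nell, and Miko) take £340,000 each; half-blood lines (Yseult) take £170,000 each.
Yseult's share (£170,000) is divided into 2 shares of £85,000: Vidar and Soraya each take £85,000.

Vidar receives £85,000.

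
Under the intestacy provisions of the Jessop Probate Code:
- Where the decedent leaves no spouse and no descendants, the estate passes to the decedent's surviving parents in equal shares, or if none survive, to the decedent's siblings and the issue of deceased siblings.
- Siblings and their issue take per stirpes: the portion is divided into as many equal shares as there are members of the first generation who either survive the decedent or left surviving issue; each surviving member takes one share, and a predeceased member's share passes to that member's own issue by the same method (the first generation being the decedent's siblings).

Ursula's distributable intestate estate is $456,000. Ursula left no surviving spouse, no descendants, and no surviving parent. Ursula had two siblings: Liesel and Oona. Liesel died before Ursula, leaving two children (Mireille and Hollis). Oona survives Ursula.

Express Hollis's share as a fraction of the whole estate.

Hollis receives 1/4 of the estate.

The entire $456,000 passes to the siblings and their issue.
That amount ($456,000) is divided into 2 shares of $228,000: Oona takes $228,000; Liesel's $228,000 share passes to Liesel's issue.
Liesel's share ($228,000) is divided into 2 shares of $114,000: Mireille and Hollis each take $114,000.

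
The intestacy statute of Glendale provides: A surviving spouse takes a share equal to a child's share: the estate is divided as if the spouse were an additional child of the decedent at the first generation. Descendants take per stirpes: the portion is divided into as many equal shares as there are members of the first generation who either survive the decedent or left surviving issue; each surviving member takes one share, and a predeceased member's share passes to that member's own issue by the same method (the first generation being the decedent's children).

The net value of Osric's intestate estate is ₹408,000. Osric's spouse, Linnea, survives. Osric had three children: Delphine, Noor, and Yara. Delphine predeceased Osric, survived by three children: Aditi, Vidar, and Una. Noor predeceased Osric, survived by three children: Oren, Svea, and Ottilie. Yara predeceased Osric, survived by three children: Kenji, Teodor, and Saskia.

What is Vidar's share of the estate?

The spouse counts as an additional share at the children's level, so there are 4 primary shares of ₹102,000. Linnea takes one such share (₹102,000).
The children's combined portion (₹306,000) is divided into 3 shares of ₹102,000: Delphine's ₹102,000 share passes to Delphine's issue; Noor's ₹102,000 share passes to Noor's issue; Yara's ₹102,000 share passes to Yara's issue.
Delphine's share (₹102,000) is divided into 3 shares of ₹34,000: Aditi, Vidar, and Una each take ₹34,000.
Noor's share (₹102,000) is divided into 3 shares of ₹34,000: Oren, Svea, and Ottilie each take ₹34,000.
Yara's share (₹102,000) is divided into 3 shares of ₹34,000: Kenji, Teodor, and Saskia each take ₹34,000.

Vidar receives ₹34,000.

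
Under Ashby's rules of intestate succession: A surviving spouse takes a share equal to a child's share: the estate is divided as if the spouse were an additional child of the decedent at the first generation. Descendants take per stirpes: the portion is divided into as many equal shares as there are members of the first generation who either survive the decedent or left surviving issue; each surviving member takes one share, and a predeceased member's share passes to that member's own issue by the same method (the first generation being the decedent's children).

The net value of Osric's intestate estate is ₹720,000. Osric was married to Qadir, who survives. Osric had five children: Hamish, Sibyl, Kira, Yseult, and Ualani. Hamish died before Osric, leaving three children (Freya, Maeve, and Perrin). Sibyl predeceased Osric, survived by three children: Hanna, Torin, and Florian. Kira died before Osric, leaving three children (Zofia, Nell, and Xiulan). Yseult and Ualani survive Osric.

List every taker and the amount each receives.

Qadir: ₹120,000; Freya: ₹40,000; Maeve: ₹40,000; Perrin: ₹40,000; Hanna: ₹40,000; Torin: ₹40,000; Florian: ₹40,000; Zofia: ₹40,000; Nell: ₹40,000; Xiulan: ₹40,000; Yseult: ₹120,000; Ualani: ₹120,000

The spouse counts as an additional share at the children's level, so there are 6 primary shares of ₹120,000. Qadir takes one such share (₹120,000).
The children's combined portion (₹600,000) is divided into 5 shares of ₹120,000: Yseult and Ualani each take ₹120,000; Hamish's ₹120,000 share passes to Hamish's issue; Sibyl's ₹120,000 share passes to Sibyl's issue; Kira's ₹120,000 share passes to Kira's issue.
Hamish's share (₹120,000) is divided into 3 shares of ₹40,000: Freya, Maeve, and Perrin each take ₹40,000.
Sibyl's share (₹120,000) is divided into 3 shares of ₹40,000: Hanna, Torin, and Florian each take ₹40,000.
Kira's share (₹120,000) is divided into 3 shares of ₹40,000: Zofia, Nell, and Xiulan each take ₹40,000.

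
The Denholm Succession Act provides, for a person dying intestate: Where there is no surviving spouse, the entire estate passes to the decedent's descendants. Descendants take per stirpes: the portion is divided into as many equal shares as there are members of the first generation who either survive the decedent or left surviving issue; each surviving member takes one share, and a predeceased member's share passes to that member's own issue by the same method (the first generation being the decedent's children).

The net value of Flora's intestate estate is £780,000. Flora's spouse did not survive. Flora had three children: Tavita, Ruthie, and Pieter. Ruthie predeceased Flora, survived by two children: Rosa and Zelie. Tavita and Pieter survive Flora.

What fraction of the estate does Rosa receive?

Rosa receives 1/6 of the estate.

The entire £780,000 passes to the descendants.
That amount (£780,000) is divided into 3 shares of £260,000: Tavita and Pieter each take £260,000; Ruthie's £260,000 share passes to Ruthie's issue.
Ruthie's share (£260,000) is divided into 2 shares of £130,000: Rosa and Zelie each take £130,000.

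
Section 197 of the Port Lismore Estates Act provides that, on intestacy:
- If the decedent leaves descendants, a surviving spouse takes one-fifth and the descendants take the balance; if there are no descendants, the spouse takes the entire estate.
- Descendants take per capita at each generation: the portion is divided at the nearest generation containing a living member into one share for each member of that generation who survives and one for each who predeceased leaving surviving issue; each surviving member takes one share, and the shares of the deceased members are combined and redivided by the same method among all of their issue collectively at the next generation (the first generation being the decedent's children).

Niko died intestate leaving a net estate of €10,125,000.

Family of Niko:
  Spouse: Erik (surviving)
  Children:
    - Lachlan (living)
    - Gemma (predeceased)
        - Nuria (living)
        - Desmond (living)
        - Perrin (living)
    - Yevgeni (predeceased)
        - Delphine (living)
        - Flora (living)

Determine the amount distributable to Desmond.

Desmond receives €1,080,000.

Erik takes one-fifth of €10,125,000 = €2,025,000. The remaining €8,100,000 passes to the descendants.
The descendants' portion (€8,100,000) is divided at the children's generation into 3 shares of €2,700,000. Lachlan takes €2,700,000. The 2 shares of the deceased (Gemma and Yevgeni) are combined into a pool of €5,400,000.
That pool (€5,400,000) is divided at the grandchildren's generation equally among Nuria, Desmond, Perrin, Delphine, and Flora: €1,080,000 each.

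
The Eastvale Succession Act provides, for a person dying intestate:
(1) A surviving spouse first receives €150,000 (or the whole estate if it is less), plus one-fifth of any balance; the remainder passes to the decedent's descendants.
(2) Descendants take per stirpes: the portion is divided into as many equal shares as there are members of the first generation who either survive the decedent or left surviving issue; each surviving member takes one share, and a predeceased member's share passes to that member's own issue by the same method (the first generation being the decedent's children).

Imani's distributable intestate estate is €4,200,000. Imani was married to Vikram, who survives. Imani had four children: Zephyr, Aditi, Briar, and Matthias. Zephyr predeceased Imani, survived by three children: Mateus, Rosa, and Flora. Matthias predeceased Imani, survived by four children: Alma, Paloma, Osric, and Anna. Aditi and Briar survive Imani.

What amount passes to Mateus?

Vikram first takes €150,000, leaving a balance of €4,050,000. Vikram then takes one-fifth of the balance (€810,000), for a total of €960,000. The remaining €3,240,000 passes to the descendants.
The descendants' portion (€3,240,000) is divided into 4 shares of €810,000: Aditi and Briar each take €810,000; Zephyr's €810,000 share passes to Zephyr's issue; Matthias's €810,000 share passes to Matthias's issue.
Zephyr's share (€810,000) is divided into 3 shares of €270,000: Mateus, Rosa, and Flora each take €270,000.
Matthias's share (€810,000) is divided into 4 shares of €202,500: Alma, Paloma, Osric, and Anna each take €202,500.

Mateus receives €270,000.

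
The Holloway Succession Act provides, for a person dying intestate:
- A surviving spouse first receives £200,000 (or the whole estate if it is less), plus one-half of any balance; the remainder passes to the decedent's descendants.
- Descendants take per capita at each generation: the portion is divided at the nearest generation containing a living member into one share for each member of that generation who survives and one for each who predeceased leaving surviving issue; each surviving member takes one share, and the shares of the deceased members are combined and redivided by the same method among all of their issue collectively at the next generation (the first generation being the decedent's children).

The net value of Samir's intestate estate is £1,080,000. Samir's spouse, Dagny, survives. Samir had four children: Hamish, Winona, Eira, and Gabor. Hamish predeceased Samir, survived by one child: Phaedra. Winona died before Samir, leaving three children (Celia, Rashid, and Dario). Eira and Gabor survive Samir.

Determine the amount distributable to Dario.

Dagny first takes £200,000, leaving a balance of £880,000. Dagny then takes one-half of the balance (£440,000), for a total of £640,000. The remaining £440,000 passes to the descendants.
The descendants' portion (£440,000) is divided at the children's generation into 4 shares of £110,000. Eira and Gabor each take £110,000. The 2 shares of the deceased (Hamish and Winona) are combined into a pool of £220,000.
That pool (£220,000) is divided at the grandchildren's generation equally among Phaedra, Celia, Rashid, and Dario: £55,000 each.

Dario receives £55,000.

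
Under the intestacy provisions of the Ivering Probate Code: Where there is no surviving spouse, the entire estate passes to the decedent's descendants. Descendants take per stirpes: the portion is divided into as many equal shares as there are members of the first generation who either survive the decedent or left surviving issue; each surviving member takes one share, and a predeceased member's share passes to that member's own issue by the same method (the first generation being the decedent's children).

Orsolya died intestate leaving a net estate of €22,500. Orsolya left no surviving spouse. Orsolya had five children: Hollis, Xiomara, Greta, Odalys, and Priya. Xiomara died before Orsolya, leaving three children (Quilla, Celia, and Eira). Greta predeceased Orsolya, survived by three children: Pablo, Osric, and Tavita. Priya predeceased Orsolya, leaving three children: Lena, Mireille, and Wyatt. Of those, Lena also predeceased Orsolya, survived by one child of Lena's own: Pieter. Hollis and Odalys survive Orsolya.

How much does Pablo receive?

Pablo receives €1,500.

The entire €22,500 passes to the descendants.
That amount (€22,500) is divided into 5 shares of €4,500: Hollis and Odalys each take €4,500; Xiomara's €4,500 share passes to Xiomara's issue; Greta's €4,500 share passes to Greta's issue; Priya's €4,500 share passes to Priya's issue.
Xiomara's share (€4,500) is divided into 3 shares of €1,500: Quilla, Celia, and Eira each take €1,500.
Greta's share (€4,500) is divided into 3 shares of €1,500: Pablo, Osric, and Tavita each take €1,500.
Priya's share (€4,500) is divided into 3 shares of €1,500: Mireille and Wyatt each take €1,500; Lena's €1,500 share passes to Lena's issue.
Lena's share (€1,500) passes entirely to Pieter.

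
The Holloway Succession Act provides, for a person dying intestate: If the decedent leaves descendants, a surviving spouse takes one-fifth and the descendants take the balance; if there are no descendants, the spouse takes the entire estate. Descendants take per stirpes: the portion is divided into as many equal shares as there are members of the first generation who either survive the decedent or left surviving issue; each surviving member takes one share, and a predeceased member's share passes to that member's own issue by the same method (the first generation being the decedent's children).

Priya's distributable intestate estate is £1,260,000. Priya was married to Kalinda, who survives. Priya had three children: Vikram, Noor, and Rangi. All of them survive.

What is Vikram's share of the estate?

Kalinda takes one-fifth of £1,260,000 = £252,000. The remaining £1,008,000 passes to the descendants.
The descendants' portion (£1,008,000) is divided into 3 shares of £336,000: Vikram, Noor, and Rangi each take £336,000.

Vikram receives £336,000.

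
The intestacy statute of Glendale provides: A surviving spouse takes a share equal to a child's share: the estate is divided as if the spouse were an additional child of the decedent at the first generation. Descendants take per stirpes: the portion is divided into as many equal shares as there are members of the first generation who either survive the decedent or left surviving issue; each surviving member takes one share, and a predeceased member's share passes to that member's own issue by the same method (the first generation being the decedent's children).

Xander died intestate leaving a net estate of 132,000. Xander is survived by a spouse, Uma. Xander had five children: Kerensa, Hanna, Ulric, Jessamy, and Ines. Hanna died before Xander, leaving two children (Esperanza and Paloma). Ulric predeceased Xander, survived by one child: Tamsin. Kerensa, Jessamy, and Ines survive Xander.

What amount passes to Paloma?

Paloma receives 11,000.

The spouse counts as an additional share at the children's level, so there are 6 primary shares of 22,000. Uma takes one such share (22,000).
The children's combined portion (110,000) is divided into 5 shares of 22,000: Kerensa, Jessamy, and Ines each take 22,000; Hanna's 22,000 share passes to Hanna's issue; Ulric's 22,000 share passes to Ulric's issue.
Hanna's share (22,000) is divided into 2 shares of 11,000: Esperanza and Paloma each take 11,000.
Ulric's share (22,000) passes entirely to Tamsin.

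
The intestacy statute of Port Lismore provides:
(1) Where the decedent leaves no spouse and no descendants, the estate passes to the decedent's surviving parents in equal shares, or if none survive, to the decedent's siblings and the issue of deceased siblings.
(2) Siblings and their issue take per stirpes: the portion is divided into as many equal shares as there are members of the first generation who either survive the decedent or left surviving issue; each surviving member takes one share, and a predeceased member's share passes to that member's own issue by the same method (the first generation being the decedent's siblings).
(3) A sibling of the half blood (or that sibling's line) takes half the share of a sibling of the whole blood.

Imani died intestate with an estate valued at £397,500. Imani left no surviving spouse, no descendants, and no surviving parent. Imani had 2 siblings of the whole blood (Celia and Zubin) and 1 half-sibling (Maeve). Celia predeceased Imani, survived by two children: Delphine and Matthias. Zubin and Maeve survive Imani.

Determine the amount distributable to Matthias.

Matthias receives £79,500.

The entire £397,500 passes to the siblings and their issue.
Counting each half-blood sibling's line as half a unit, there are 5/2 units in £397,500, so one unit is £159,000. Whole-blood lines (Celia and Zubin) take £159,000 each; half-blood lines (Maeve) take £79,500 each.
Celia's share (£159,000) is divided into 2 shares of £79,500: Delphine and Matthias each take £79,500.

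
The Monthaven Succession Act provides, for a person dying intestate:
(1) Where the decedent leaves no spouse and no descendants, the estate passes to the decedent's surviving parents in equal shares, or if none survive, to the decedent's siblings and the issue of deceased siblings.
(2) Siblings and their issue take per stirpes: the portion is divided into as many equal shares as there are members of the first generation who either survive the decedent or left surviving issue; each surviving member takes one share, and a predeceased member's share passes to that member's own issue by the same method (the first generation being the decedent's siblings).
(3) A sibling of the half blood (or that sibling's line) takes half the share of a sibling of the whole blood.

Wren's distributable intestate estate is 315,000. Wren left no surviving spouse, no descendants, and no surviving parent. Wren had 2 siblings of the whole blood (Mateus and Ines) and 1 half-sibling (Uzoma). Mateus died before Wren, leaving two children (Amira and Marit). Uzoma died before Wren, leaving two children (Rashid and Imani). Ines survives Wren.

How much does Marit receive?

The entire 315,000 passes to the siblings and their issue.
Counting each half-blood sibling's line as half a unit, there are 5/2 units in 315,000, so one unit is 126,000. Whole-blood lines (Mateus and Ines) take 126,000 each; half-blood lines (Uzoma) take 63,000 each.
Mateus's share (126,000) is divided into 2 shares of 63,000: Amira and Marit each take 63,000.
Uzoma's share (63,000) is divided into 2 shares of 31,500: Rashid and Imani each take 31,500.

Marit receives 63,000.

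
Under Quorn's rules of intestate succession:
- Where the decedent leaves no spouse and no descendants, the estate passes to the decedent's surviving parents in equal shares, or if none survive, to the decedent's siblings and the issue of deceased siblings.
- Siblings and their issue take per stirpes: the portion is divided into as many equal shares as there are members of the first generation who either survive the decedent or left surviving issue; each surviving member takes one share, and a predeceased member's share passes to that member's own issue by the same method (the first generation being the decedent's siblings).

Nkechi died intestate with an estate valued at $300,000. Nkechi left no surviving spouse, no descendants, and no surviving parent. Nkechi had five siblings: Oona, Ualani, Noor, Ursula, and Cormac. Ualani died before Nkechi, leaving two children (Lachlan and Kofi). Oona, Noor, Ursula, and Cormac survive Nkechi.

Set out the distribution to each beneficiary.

Oona: $60,000; Lachlan: $30,000; Kofi: $30,000; Noor: $60,000; Ursula: $60,000; Cormac: $60,000

The entire $300,000 passes to the siblings and their issue.
That amount ($300,000) is divided into 5 shares of $60,000: Oona, Noor, Ursula, and Cormac each take $60,000; Ualani's $60,000 share passes to Ualani's issue.
Ualani's share ($60,000) is divided into 2 shares of $30,000: Lachlan and Kofi each take $30,000.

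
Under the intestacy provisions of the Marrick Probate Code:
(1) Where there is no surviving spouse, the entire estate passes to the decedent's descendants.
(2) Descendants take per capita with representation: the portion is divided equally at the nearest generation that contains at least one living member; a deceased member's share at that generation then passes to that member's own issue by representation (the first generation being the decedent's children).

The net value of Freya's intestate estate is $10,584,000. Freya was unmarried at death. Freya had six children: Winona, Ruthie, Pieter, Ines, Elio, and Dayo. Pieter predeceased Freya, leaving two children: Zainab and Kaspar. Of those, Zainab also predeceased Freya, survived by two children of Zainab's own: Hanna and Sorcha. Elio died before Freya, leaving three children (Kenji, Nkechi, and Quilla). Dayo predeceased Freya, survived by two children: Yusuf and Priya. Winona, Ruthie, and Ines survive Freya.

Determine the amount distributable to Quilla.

Quilla receives $588,000.

The entire $10,584,000 passes to the descendants.
That amount ($10,584,000) is divided into 6 shares of $1,764,000: Winona, Ruthie, and Ines each take $1,764,000; Pieter's $1,764,000 share passes to Pieter's issue; Elio's $1,764,000 share passes to Elio's issue; Dayo's $1,764,000 share passes to Dayo's issue.
Pieter's share ($1,764,000) is divided into 2 shares of $882,000: Kaspar takes $882,000; Zainab's $882,000 share passes to Zainab's issue.
Zainab's share ($882,000) is divided into 2 shares of $441,000: Hanna and Sorcha each take $441,000.
Elio's share ($1,764,000) is divided into 3 shares of $588,000: Kenji, Nkechi, and Quilla each take $588,000.
Dayo's share ($1,764,000) is divided into 2 shares of $882,000: Yusuf and Priya each take $882,000.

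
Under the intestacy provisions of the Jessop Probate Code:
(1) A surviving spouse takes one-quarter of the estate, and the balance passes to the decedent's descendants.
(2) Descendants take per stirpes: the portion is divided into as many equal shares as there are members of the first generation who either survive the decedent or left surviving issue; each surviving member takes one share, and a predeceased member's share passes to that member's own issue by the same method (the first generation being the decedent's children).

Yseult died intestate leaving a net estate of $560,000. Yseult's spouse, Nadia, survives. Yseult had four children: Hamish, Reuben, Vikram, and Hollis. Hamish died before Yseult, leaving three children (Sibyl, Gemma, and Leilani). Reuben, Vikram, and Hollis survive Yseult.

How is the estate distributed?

Nadia: $140,000; Sibyl: $35,000; Gemma: $35,000; Leilani: $35,000; Reuben: $105,000; Vikram: $105,000; Hollis: $105,000

Nadia takes one-quarter of $560,000 = $140,000. The remaining $420,000 passes to the descendants.
The descendants' portion ($420,000) is divided into 4 shares of $105,000: Reuben, Vikram, and Hollis each take $105,000; Hamish's $105,000 share passes to Hamish's issue.
Hamish's share ($105,000) is divided into 3 shares of $35,000: Sibyl, Gemma, and Leilani each take $35,000.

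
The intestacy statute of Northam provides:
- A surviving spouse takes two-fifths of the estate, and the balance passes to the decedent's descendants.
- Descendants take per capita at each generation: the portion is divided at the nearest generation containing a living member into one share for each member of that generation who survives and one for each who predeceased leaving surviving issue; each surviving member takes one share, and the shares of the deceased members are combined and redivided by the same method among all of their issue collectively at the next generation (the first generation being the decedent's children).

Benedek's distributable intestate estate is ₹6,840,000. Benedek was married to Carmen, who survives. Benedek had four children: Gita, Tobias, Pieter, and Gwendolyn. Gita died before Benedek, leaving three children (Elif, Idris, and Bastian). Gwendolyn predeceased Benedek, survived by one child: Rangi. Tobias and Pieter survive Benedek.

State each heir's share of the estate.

Carmen takes two-fifths of ₹6,840,000 = ₹2,736,000. The remaining ₹4,104,000 passes to the descendants.
The descendants' portion (₹4,104,000) is divided at the children's generation into 4 shares of ₹1,026,000. Tobias and Pieter each take ₹1,026,000. The 2 shares of the deceased (Gita and Gwendolyn) are combined into a pool of ₹2,052,000.
That pool (₹2,052,000) is divided at the grandchildren's generation equally among Elif, Idris, Bastian, and Rangi: ₹513,000 each.

Carmen: ₹2,736,000; Elif: ₹513,000; Idris: ₹513,000; Bastian: ₹513,000; Tobias: ₹1,026,000; Pieter: ₹1,026,000; Rangi: ₹513,000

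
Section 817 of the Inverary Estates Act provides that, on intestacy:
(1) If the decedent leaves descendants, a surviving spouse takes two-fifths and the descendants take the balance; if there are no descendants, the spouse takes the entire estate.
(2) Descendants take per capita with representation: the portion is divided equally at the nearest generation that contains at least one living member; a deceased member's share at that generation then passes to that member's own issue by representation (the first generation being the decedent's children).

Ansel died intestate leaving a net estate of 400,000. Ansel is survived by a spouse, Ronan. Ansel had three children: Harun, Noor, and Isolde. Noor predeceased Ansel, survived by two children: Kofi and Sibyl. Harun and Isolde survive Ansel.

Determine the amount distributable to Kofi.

Kofi receives 40,000.

Ronan takes two-fifths of 400,000 = 160,000. The remaining 240,000 passes to the descendants.
The descendants' portion (240,000) is divided into 3 shares of 80,000: Harun and Isolde each take 80,000; Noor's 80,000 share passes to Noor's issue.
Noor's share (80,000) is divided into 2 shares of 40,000: Kofi and Sibyl each take 40,000.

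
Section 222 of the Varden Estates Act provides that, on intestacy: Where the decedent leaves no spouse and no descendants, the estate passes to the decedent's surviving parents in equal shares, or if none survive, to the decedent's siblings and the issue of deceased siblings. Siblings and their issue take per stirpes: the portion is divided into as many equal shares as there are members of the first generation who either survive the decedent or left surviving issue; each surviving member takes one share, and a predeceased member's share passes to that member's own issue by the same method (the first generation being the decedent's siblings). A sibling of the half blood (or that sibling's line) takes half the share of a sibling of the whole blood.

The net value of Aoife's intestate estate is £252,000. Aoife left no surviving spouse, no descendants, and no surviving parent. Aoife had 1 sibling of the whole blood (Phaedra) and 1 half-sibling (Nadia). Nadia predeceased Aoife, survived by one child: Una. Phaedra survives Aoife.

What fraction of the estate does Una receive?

The entire £252,000 passes to the siblings and their issue.
Counting each half-blood sibling's line as half a unit, there are 3/2 units in £252,000, so one unit is £168,000. Whole-blood lines (Phaedra) take £168,000 each; half-blood lines (Nadia) take £84,000 each.
Nadia's share (£84,000) passes entirely to Una.

Una receives 1/3 of the estate.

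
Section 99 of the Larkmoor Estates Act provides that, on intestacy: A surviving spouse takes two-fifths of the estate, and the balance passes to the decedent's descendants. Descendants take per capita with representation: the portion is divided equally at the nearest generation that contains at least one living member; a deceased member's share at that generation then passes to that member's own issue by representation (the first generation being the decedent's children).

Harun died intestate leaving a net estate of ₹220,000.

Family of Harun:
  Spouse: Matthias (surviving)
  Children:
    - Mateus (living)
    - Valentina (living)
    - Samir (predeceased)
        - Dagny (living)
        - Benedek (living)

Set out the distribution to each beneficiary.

Matthias: ₹88,000; Mateus: ₹44,000; Valentina: ₹44,000; Dagny: ₹22,000; Benedek: ₹22,000

Matthias takes two-fifths of ₹220,000 = ₹88,000. The remaining ₹132,000 passes to the descendants.
The descendants' portion (₹132,000) is divided into 3 shares of ₹44,000: Mateus and Valentina each take ₹44,000; Samir's ₹44,000 share passes to Samir's issue.
Samir's share (₹44,000) is divided into 2 shares of ₹22,000: Dagny and Benedek each take ₹22,000.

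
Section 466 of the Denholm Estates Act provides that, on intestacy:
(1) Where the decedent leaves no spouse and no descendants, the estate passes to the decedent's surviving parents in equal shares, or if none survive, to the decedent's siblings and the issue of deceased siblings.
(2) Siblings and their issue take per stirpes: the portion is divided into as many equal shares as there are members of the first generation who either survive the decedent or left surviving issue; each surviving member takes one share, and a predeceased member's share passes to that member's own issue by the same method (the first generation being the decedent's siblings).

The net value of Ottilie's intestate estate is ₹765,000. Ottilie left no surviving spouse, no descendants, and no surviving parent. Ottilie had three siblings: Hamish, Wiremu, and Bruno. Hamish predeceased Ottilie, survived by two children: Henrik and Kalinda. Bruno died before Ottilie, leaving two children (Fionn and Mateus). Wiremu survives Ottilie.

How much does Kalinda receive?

The entire ₹765,000 passes to the siblings and their issue.
That amount (₹765,000) is divided into 3 shares of ₹255,000: Wiremu takes ₹255,000; Hamish's ₹255,000 share passes to Hamish's issue; Bruno's ₹255,000 share passes to Bruno's issue.
Hamish's share (₹255,000) is divided into 2 shares of ₹127,500: Henrik and Kalinda each take ₹127,500.
Bruno's share (₹255,000) is divided into 2 shares of ₹127,500: Fionn and Mateus each take ₹127,500.

Kalinda receives ₹127,500.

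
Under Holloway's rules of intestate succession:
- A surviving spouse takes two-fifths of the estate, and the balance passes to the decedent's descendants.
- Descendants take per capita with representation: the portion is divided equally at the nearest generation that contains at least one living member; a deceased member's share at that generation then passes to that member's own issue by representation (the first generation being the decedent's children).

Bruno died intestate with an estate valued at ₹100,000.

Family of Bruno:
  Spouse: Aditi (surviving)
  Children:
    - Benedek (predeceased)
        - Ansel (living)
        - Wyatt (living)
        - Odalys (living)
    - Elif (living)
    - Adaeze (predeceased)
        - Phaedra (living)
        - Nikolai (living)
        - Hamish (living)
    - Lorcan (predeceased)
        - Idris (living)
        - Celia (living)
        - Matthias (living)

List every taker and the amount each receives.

Aditi takes two-fifths of ₹100,000 = ₹40,000. The remaining ₹60,000 passes to the descendants.
The descendants' portion (₹60,000) is divided into 4 shares of ₹15,000: Elif takes ₹15,000; Benedek's ₹15,000 share passes to Benedek's issue; Adaeze's ₹15,000 share passes to Adaeze's issue; Lorcan's ₹15,000 share passes to Lorcan's issue.
Benedek's share (₹15,000) is divided into 3 shares of ₹5,000: Ansel, Wyatt, and Odalys each take ₹5,000.
Adaeze's share (₹15,000) is divided into 3 shares of ₹5,000: Phaedra, Nikolai, and Hamish each take ₹5,000.
Lorcan's share (₹15,000) is divided into 3 shares of ₹5,000: Idris, Celia, and Matthias each take ₹5,000.

Aditi: ₹40,000; Ansel: ₹5,000; Wyatt: ₹5,000; Odalys: ₹5,000; Elif: ₹15,000; Phaedra: ₹5,000; Nikolai: ₹5,000; Hamish: ₹5,000; Idris: ₹5,000; Celia: ₹5,000; Matthias: ₹5,000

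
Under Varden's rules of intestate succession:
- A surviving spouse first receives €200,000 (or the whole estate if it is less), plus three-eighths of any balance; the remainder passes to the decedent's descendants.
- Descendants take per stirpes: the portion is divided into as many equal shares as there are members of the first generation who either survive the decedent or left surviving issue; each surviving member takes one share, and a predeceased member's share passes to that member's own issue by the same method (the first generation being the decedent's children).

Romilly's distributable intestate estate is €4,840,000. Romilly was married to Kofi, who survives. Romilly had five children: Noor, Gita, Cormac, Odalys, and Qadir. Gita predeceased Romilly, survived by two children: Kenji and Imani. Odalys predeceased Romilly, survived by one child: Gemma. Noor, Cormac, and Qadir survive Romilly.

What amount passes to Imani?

Kofi first takes €200,000, leaving a balance of €4,640,000. Kofi then takes three-eighths of the balance (€1,740,000), for a total of €1,940,000. The remaining €2,900,000 passes to the descendants.
The descendants' portion (€2,900,000) is divided into 5 shares of €580,000: Noor, Cormac, and Qadir each take €580,000; Gita's €580,000 share passes to Gita's issue; Odalys's €580,000 share passes to Odalys's issue.
Gita's share (€580,000) is divided into 2 shares of €290,000: Kenji and Imani each take €290,000.
Odalys's share (€580,000) passes entirely to Gemma.

Imani receives €290,000.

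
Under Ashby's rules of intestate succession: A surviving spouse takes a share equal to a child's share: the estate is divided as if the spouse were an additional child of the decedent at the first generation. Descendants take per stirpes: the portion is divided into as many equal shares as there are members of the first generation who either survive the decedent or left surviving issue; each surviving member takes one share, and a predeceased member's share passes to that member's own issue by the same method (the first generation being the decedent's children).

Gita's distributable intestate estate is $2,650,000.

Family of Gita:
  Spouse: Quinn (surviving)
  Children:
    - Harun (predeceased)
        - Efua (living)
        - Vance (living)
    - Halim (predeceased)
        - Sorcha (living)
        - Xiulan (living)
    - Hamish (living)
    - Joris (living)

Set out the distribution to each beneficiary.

The spouse counts as an additional share at the children's level, so there are 5 primary shares of $530,000. Quinn takes one such share ($530,000).
The children's combined portion ($2,120,000) is divided into 4 shares of $530,000: Hamish and Joris each take $530,000; Harun's $530,000 share passes to Harun's issue; Halim's $530,000 share passes to Halim's issue.
Harun's share ($530,000) is divided into 2 shares of $265,000: Efua and Vance each take $265,000.
Halim's share ($530,000) is divided into 2 shares of $265,000: Sorcha and Xiulan each take $265,000.

Quinn: $530,000; Efua: $265,000; Vance: $265,000; Sorcha: $265,000; Xiulan: $265,000; Hamish: $530,000; Joris: $530,000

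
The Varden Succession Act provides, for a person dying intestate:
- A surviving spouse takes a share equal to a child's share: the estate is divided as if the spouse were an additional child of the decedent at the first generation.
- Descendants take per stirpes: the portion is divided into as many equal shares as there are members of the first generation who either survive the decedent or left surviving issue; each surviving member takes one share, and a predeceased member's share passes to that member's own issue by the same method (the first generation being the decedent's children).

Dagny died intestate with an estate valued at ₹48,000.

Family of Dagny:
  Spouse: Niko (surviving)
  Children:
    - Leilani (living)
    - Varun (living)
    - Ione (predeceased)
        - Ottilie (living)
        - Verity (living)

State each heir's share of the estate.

Niko: ₹12,000; Leilani: ₹12,000; Varun: ₹12,000; Ottilie: ₹6,000; Verity: ₹6,000

The spouse counts as an additional share at the children's level, so there are 4 primary shares of ₹12,000. Niko takes one such share (₹12,000).
The children's combined portion (₹36,000) is divided into 3 shares of ₹12,000: Leilani and Varun each take ₹12,000; Ione's ₹12,000 share passes to Ione's issue.
Ione's share (₹12,000) is divided into 2 shares of ₹6,000: Ottilie and Verity each take ₹6,000.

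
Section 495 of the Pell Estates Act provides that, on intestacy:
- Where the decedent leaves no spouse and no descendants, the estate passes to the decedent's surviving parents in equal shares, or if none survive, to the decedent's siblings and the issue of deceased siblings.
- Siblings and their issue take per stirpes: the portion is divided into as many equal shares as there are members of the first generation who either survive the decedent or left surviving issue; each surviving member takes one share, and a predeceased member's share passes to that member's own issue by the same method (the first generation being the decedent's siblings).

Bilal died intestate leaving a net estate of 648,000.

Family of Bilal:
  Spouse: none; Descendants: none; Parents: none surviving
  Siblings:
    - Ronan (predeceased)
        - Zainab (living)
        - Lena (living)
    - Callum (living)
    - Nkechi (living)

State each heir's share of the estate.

Zainab: 108,000; Lena: 108,000; Callum: 216,000; Nkechi: 216,000

The entire 648,000 passes to the siblings and their issue.
That amount (648,000) is divided into 3 shares of 216,000: Callum and Nkechi each take 216,000; Ronan's 216,000 share passes to Ronan's issue.
Ronan's share (216,000) is divided into 2 shares of 108,000: Zainab and Lena each take 108,000.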